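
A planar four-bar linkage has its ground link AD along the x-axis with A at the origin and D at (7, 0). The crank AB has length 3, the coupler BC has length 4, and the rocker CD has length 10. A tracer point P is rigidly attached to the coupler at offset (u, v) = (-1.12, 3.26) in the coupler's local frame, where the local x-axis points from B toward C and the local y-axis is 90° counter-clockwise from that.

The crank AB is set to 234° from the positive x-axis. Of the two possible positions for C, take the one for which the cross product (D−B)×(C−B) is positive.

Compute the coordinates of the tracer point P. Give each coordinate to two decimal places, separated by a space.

A=(0,0), D=(7.00,0)
B = A + 3.00·(cos234°, sin234°) = (-1.7634, -2.4271)
|BD| = 9.0932
circle(B,4.00) ∩ circle(D,10.00): a=-0.0722, h=3.9993
  candidates: C₊=(-2.9004,1.4079) cross=36.367; C₋=(-0.7655,-6.3006) cross=-36.367
  mode + wants cross > 0 → take C=(-2.9004,1.4079) (cross=36.367)
ex = (C−B)/|BC| = (-0.2843,0.9587); ey = (-0.9587,-0.2843)
P = B + -1.12·ex + 3.26·ey = (-4.5705,-4.4275)

-4.57 -4.43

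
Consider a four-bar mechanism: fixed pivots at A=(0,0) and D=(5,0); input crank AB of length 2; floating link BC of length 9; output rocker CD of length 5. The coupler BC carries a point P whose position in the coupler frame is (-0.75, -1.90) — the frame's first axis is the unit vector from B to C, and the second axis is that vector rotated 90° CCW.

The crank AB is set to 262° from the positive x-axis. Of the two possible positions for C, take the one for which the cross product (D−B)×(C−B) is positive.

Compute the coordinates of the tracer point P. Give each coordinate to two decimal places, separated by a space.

A=(0,0), D=(5.00,0)
B = A + 2.00·(cos262°, sin262°) = (-0.2783, -1.9805)
|BD| = 5.6377
circle(B,9.00) ∩ circle(D,5.00): a=7.7854, h=4.5152
  candidates: C₊=(5.4246,4.9819) cross=25.455; C₋=(8.5971,-3.4729) cross=-25.455
  mode + wants cross > 0 → take C=(5.4246,4.9819) (cross=25.455)
ex = (C−B)/|BC| = (0.6337,0.7736); ey = (-0.7736,0.6337)
P = B + -0.75·ex + -1.90·ey = (0.7163,-3.7647)

0.72 -3.76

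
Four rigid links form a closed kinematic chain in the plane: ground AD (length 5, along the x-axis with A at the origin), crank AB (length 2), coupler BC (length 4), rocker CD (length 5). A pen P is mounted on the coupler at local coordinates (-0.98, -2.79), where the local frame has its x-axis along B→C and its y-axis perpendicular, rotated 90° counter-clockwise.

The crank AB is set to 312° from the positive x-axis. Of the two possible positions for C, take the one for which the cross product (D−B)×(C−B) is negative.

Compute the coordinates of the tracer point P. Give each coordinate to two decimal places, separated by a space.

-1.52 -2.24

A=(0,0), D=(5.00,0)
B = A + 2.00·(cos312°, sin312°) = (1.3383, -1.4863)
|BD| = 3.9519
circle(B,4.00) ∩ circle(D,5.00): a=0.8372, h=3.9114
  candidates: C₊=(0.6430,2.4528) cross=15.457; C₋=(3.5851,-4.7956) cross=-15.457
  mode - wants cross < 0 → take C=(3.5851,-4.7956) (cross=-15.457)
ex = (C−B)/|BC| = (0.5617,-0.8273); ey = (0.8273,0.5617)
P = B + -0.98·ex + -2.79·ey = (-1.5205,-2.2427)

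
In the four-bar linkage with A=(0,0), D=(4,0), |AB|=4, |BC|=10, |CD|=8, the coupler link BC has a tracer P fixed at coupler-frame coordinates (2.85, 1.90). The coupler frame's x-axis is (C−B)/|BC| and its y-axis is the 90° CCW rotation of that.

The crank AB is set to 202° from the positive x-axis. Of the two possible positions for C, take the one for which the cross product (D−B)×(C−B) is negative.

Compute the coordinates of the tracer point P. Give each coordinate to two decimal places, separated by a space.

-0.31 -1.91

A=(0,0), D=(4.00,0)
B = A + 4.00·(cos202°, sin202°) = (-3.7087, -1.4984)
|BD| = 7.8530
circle(B,10.00) ∩ circle(D,8.00): a=6.2186, h=7.8313
  candidates: C₊=(0.9014,7.3755) cross=61.499; C₋=(3.8899,-7.9992) cross=-61.499
  mode - wants cross < 0 → take C=(3.8899,-7.9992) (cross=-61.499)
ex = (C−B)/|BC| = (0.7599,-0.6501); ey = (0.6501,0.7599)
P = B + 2.85·ex + 1.90·ey = (-0.3080,-1.9074)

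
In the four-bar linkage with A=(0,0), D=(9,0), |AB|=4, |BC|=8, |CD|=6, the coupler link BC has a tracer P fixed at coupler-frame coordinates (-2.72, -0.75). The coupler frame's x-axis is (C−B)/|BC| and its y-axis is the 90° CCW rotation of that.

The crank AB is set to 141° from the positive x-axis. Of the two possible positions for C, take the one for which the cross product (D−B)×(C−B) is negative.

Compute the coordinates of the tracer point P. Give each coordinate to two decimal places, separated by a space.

-5.76 3.49

A=(0,0), D=(9.00,0)
B = A + 4.00·(cos141°, sin141°) = (-3.1086, 2.5173)
|BD| = 12.3675
circle(B,8.00) ∩ circle(D,6.00): a=7.3157, h=3.2373
  candidates: C₊=(4.7129,4.1977) cross=40.037; C₋=(3.3951,-2.1413) cross=-40.037
  mode - wants cross < 0 → take C=(3.3951,-2.1413) (cross=-40.037)
ex = (C−B)/|BC| = (0.8130,-0.5823); ey = (0.5823,0.8130)
P = B + -2.72·ex + -0.75·ey = (-5.7566,3.4915)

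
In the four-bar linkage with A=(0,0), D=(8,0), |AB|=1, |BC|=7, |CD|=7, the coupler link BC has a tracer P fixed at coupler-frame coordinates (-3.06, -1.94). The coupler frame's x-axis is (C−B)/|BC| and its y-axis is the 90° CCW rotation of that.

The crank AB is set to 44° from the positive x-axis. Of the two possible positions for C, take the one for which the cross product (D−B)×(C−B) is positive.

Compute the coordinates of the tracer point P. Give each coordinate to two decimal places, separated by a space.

A=(0,0), D=(8.00,0)
B = A + 1.00·(cos44°, sin44°) = (0.7193, 0.6947)
|BD| = 7.3137
circle(B,7.00) ∩ circle(D,7.00): a=3.6569, h=5.9689
  candidates: C₊=(4.9266,6.2892) cross=43.655; C₋=(3.7927,-5.5946) cross=-43.655
  mode + wants cross > 0 → take C=(4.9266,6.2892) (cross=43.655)
ex = (C−B)/|BC| = (0.6010,0.7992); ey = (-0.7992,0.6010)
P = B + -3.06·ex + -1.94·ey = (0.4307,-2.9170)

0.43 -2.92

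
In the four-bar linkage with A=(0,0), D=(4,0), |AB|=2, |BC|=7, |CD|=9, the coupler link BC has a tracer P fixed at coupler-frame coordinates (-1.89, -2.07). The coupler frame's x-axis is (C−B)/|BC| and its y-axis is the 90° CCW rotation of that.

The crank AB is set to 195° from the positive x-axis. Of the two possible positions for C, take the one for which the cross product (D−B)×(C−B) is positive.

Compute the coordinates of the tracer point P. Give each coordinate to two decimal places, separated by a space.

A=(0,0), D=(4.00,0)
B = A + 2.00·(cos195°, sin195°) = (-1.9319, -0.5176)
|BD| = 5.9544
circle(B,7.00) ∩ circle(D,9.00): a=0.2901, h=6.9940
  candidates: C₊=(-2.2509,6.4751) cross=41.645; C₋=(-1.0348,-7.4599) cross=-41.645
  mode + wants cross > 0 → take C=(-2.2509,6.4751) (cross=41.645)
ex = (C−B)/|BC| = (-0.0456,0.9990); ey = (-0.9990,-0.0456)
P = B + -1.89·ex + -2.07·ey = (0.2221,-2.3113)

0.22 -2.31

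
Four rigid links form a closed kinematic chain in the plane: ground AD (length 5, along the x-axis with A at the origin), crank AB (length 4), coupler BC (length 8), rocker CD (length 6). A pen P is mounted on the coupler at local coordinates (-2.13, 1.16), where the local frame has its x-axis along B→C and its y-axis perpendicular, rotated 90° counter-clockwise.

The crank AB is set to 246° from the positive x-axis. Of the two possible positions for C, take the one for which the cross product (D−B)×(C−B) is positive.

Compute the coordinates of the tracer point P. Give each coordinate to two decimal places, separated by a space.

A=(0,0), D=(5.00,0)
B = A + 4.00·(cos246°, sin246°) = (-1.6269, -3.6542)
|BD| = 7.5677
circle(B,8.00) ∩ circle(D,6.00): a=5.6338, h=5.6798
  candidates: C₊=(0.5639,4.0400) cross=42.983; C₋=(6.0491,-5.9076) cross=-42.983
  mode + wants cross > 0 → take C=(0.5639,4.0400) (cross=42.983)
ex = (C−B)/|BC| = (0.2739,0.9618); ey = (-0.9618,0.2739)
P = B + -2.13·ex + 1.16·ey = (-3.3259,-5.3851)

-3.33 -5.39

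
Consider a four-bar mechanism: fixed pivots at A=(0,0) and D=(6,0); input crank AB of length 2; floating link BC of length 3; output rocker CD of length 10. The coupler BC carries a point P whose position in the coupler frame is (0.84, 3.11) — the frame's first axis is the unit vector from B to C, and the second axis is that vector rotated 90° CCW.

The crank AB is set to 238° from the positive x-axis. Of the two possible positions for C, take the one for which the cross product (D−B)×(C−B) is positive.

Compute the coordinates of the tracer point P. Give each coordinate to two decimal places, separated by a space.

-2.68 -4.48

A=(0,0), D=(6.00,0)
B = A + 2.00·(cos238°, sin238°) = (-1.0598, -1.6961)
|BD| = 7.2607
circle(B,3.00) ∩ circle(D,10.00): a=-2.6362, h=1.4319
  candidates: C₊=(-3.9576,-0.9197) cross=10.396; C₋=(-3.2887,-3.7042) cross=-10.396
  mode + wants cross > 0 → take C=(-3.9576,-0.9197) (cross=10.396)
ex = (C−B)/|BC| = (-0.9659,0.2588); ey = (-0.2588,-0.9659)
P = B + 0.84·ex + 3.11·ey = (-2.6761,-4.4827)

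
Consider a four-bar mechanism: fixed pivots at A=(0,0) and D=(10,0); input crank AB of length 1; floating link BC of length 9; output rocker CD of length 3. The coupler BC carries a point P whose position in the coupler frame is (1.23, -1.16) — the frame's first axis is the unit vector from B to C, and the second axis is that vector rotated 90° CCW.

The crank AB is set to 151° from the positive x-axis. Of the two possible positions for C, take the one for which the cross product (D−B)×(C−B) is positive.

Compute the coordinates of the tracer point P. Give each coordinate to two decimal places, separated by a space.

0.55 -0.42

A=(0,0), D=(10.00,0)
B = A + 1.00·(cos151°, sin151°) = (-0.8746, 0.4848)
|BD| = 10.8854
circle(B,9.00) ∩ circle(D,3.00): a=8.7499, h=2.1070
  candidates: C₊=(7.9604,2.2000) cross=22.936; C₋=(7.7727,-2.0098) cross=-22.936
  mode + wants cross > 0 → take C=(7.9604,2.2000) (cross=22.936)
ex = (C−B)/|BC| = (0.9817,0.1906); ey = (-0.1906,0.9817)
P = B + 1.23·ex + -1.16·ey = (0.5539,-0.4195)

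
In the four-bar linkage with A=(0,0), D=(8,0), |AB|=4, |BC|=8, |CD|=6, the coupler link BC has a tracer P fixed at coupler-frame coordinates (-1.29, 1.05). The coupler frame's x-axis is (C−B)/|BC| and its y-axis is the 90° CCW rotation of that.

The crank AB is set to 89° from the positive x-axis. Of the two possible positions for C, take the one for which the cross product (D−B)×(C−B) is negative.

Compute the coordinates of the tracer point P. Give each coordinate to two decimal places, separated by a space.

0.56 5.59

A=(0,0), D=(8.00,0)
B = A + 4.00·(cos89°, sin89°) = (0.0698, 3.9994)
|BD| = 8.8816
circle(B,8.00) ∩ circle(D,6.00): a=6.0171, h=5.2721
  candidates: C₊=(7.8163,5.9972) cross=46.824; C₋=(3.0683,-3.4174) cross=-46.824
  mode - wants cross < 0 → take C=(3.0683,-3.4174) (cross=-46.824)
ex = (C−B)/|BC| = (0.3748,-0.9271); ey = (0.9271,0.3748)
P = B + -1.29·ex + 1.05·ey = (0.5598,5.5889)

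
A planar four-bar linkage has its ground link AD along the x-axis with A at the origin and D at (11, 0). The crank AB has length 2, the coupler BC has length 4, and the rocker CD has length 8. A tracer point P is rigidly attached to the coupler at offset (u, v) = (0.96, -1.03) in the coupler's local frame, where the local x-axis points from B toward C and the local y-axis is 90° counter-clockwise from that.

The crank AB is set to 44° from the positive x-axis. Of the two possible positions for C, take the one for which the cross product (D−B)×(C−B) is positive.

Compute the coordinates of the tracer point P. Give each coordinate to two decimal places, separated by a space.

2.85 1.36

A=(0,0), D=(11.00,0)
B = A + 2.00·(cos44°, sin44°) = (1.4387, 1.3893)
|BD| = 9.6617
circle(B,4.00) ∩ circle(D,8.00): a=2.3468, h=3.2392
  candidates: C₊=(4.2269,4.2574) cross=31.296; C₋=(3.2953,-2.1537) cross=-31.296
  mode + wants cross > 0 → take C=(4.2269,4.2574) (cross=31.296)
ex = (C−B)/|BC| = (0.6971,0.7170); ey = (-0.7170,0.6971)
P = B + 0.96·ex + -1.03·ey = (2.8464,1.3597)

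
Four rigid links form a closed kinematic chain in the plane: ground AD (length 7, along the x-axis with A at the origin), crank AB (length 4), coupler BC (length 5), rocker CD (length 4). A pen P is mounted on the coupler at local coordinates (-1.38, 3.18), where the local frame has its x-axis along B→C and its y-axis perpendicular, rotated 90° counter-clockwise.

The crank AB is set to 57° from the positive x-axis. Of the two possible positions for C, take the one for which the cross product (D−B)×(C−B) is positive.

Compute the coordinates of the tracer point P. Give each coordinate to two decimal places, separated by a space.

0.40 6.33

A=(0,0), D=(7.00,0)
B = A + 4.00·(cos57°, sin57°) = (2.1786, 3.3547)
|BD| = 5.8737
circle(B,5.00) ∩ circle(D,4.00): a=3.7030, h=3.3598
  candidates: C₊=(7.1370,3.9977) cross=19.734; C₋=(3.2993,-1.5181) cross=-19.734
  mode + wants cross > 0 → take C=(7.1370,3.9977) (cross=19.734)
ex = (C−B)/|BC| = (0.9917,0.1286); ey = (-0.1286,0.9917)
P = B + -1.38·ex + 3.18·ey = (0.4011,6.3308)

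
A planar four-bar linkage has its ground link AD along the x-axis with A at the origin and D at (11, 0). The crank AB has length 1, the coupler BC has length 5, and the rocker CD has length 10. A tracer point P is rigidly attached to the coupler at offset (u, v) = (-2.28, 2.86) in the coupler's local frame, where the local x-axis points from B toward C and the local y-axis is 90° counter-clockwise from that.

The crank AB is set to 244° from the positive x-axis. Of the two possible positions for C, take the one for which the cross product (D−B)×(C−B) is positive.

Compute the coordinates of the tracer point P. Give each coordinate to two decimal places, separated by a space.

A=(0,0), D=(11.00,0)
B = A + 1.00·(cos244°, sin244°) = (-0.4384, -0.8988)
|BD| = 11.4736
circle(B,5.00) ∩ circle(D,10.00): a=2.4685, h=4.3482
  candidates: C₊=(1.6819,3.6294) cross=49.890; C₋=(2.3631,-5.0403) cross=-49.890
  mode + wants cross > 0 → take C=(1.6819,3.6294) (cross=49.890)
ex = (C−B)/|BC| = (0.4240,0.9056); ey = (-0.9056,0.4240)
P = B + -2.28·ex + 2.86·ey = (-3.9953,-1.7509)

-4.00 -1.75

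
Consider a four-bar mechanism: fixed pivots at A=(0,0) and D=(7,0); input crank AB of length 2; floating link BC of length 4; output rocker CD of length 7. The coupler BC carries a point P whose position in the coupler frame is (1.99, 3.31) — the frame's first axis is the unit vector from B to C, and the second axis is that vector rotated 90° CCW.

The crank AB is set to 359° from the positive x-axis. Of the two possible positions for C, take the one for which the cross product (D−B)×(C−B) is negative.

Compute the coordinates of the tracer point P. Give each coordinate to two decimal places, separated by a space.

A=(0,0), D=(7.00,0)
B = A + 2.00·(cos359°, sin359°) = (1.9997, -0.0349)
|BD| = 5.0004
circle(B,4.00) ∩ circle(D,7.00): a=-0.7995, h=3.9193
  candidates: C₊=(1.1729,3.8787) cross=19.598; C₋=(1.2276,-3.9597) cross=-19.598
  mode - wants cross < 0 → take C=(1.2276,-3.9597) (cross=-19.598)
ex = (C−B)/|BC| = (-0.1930,-0.9812); ey = (0.9812,-0.1930)
P = B + 1.99·ex + 3.31·ey = (4.8633,-2.6264)

4.86 -2.63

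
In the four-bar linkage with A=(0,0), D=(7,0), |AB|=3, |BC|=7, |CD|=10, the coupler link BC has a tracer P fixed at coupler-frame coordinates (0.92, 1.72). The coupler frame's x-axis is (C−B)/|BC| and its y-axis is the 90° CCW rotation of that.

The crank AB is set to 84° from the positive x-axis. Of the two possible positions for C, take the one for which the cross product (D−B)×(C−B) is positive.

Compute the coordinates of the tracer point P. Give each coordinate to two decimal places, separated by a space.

A=(0,0), D=(7.00,0)
B = A + 3.00·(cos84°, sin84°) = (0.3136, 2.9836)
|BD| = 7.3219
circle(B,7.00) ∩ circle(D,10.00): a=0.1782, h=6.9977
  candidates: C₊=(3.3278,9.3013) cross=51.236; C₋=(-2.3751,-3.4795) cross=-51.236
  mode + wants cross > 0 → take C=(3.3278,9.3013) (cross=51.236)
ex = (C−B)/|BC| = (0.4306,0.9025); ey = (-0.9025,0.4306)
P = B + 0.92·ex + 1.72·ey = (-0.8426,4.5545)

-0.84 4.55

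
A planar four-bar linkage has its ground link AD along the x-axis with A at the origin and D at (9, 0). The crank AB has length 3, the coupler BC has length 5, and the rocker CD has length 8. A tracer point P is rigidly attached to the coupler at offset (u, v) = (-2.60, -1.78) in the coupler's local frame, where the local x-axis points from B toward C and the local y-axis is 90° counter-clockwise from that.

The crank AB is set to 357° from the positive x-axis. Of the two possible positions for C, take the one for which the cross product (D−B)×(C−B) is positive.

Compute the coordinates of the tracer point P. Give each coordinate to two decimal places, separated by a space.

A=(0,0), D=(9.00,0)
B = A + 3.00·(cos357°, sin357°) = (2.9959, -0.1570)
|BD| = 6.0062
circle(B,5.00) ∩ circle(D,8.00): a=-0.2436, h=4.9941
  candidates: C₊=(2.6218,4.8290) cross=29.995; C₋=(2.8829,-5.1557) cross=-29.995
  mode + wants cross > 0 → take C=(2.6218,4.8290) (cross=29.995)
ex = (C−B)/|BC| = (-0.0748,0.9972); ey = (-0.9972,-0.0748)
P = B + -2.60·ex + -1.78·ey = (4.9654,-2.6166)

4.97 -2.62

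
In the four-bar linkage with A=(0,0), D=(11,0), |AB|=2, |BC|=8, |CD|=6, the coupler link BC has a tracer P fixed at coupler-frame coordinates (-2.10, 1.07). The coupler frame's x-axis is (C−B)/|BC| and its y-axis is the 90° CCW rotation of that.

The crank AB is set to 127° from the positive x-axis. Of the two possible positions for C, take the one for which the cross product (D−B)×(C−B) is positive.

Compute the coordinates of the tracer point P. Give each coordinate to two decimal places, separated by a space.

A=(0,0), D=(11.00,0)
B = A + 2.00·(cos127°, sin127°) = (-1.2036, 1.5973)
|BD| = 12.3077
circle(B,8.00) ∩ circle(D,6.00): a=7.2914, h=3.2918
  candidates: C₊=(6.4533,3.9150) cross=40.515; C₋=(5.5989,-2.6130) cross=-40.515
  mode + wants cross > 0 → take C=(6.4533,3.9150) (cross=40.515)
ex = (C−B)/|BC| = (0.9571,0.2897); ey = (-0.2897,0.9571)
P = B + -2.10·ex + 1.07·ey = (-3.5236,2.0130)

-3.52 2.01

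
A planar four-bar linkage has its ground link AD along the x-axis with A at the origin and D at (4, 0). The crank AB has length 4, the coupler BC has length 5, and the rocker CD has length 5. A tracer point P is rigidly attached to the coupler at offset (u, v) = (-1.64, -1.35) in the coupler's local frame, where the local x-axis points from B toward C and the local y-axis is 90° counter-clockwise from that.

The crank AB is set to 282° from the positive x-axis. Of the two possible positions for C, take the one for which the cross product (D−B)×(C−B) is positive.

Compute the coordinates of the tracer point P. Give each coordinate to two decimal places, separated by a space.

A=(0,0), D=(4.00,0)
B = A + 4.00·(cos282°, sin282°) = (0.8316, -3.9126)
|BD| = 5.0346
circle(B,5.00) ∩ circle(D,5.00): a=2.5173, h=4.3201
  candidates: C₊=(-0.9415,0.7624) cross=21.750; C₋=(5.7732,-4.6750) cross=-21.750
  mode + wants cross > 0 → take C=(-0.9415,0.7624) (cross=21.750)
ex = (C−B)/|BC| = (-0.3546,0.9350); ey = (-0.9350,-0.3546)
P = B + -1.64·ex + -1.35·ey = (2.6755,-4.9672)

2.68 -4.97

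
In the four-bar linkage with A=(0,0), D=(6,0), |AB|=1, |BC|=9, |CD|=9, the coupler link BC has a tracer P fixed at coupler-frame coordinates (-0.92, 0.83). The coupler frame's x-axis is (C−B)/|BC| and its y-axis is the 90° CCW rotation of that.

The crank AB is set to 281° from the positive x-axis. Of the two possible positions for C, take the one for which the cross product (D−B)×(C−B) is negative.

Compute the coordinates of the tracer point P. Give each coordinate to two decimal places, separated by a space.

A=(0,0), D=(6.00,0)
B = A + 1.00·(cos281°, sin281°) = (0.1908, -0.9816)
|BD| = 5.8915
circle(B,9.00) ∩ circle(D,9.00): a=2.9458, h=8.5043
  candidates: C₊=(1.6785,7.8946) cross=50.103; C₋=(4.5124,-8.8762) cross=-50.103
  mode - wants cross < 0 → take C=(4.5124,-8.8762) (cross=-50.103)
ex = (C−B)/|BC| = (0.4802,-0.8772); ey = (0.8772,0.4802)
P = B + -0.92·ex + 0.83·ey = (0.4771,0.2239)

0.48 0.22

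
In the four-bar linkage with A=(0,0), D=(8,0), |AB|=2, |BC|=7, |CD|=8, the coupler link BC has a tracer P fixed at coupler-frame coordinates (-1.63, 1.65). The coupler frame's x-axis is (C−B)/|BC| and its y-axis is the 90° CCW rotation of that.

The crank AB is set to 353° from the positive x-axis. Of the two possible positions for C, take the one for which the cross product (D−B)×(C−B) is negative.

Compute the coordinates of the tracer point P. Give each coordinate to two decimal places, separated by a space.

3.09 1.80

A=(0,0), D=(8.00,0)
B = A + 2.00·(cos353°, sin353°) = (1.9851, -0.2437)
|BD| = 6.0198
circle(B,7.00) ∩ circle(D,8.00): a=1.7640, h=6.7741
  candidates: C₊=(3.4734,6.5962) cross=40.779; C₋=(4.0220,-6.9408) cross=-40.779
  mode - wants cross < 0 → take C=(4.0220,-6.9408) (cross=-40.779)
ex = (C−B)/|BC| = (0.2910,-0.9567); ey = (0.9567,0.2910)
P = B + -1.63·ex + 1.65·ey = (3.0894,1.7958)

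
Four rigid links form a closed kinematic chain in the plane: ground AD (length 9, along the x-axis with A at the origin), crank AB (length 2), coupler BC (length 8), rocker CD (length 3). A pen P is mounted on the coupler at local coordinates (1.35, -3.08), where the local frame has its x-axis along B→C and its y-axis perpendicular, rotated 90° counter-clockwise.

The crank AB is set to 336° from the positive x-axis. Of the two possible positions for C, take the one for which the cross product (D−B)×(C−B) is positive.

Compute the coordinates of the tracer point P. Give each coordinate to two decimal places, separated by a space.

A=(0,0), D=(9.00,0)
B = A + 2.00·(cos336°, sin336°) = (1.8271, -0.8135)
|BD| = 7.2189
circle(B,8.00) ∩ circle(D,3.00): a=7.4189, h=2.9933
  candidates: C₊=(8.8614,2.9968) cross=21.608; C₋=(9.5360,-2.9517) cross=-21.608
  mode + wants cross > 0 → take C=(8.8614,2.9968) (cross=21.608)
ex = (C−B)/|BC| = (0.8793,0.4763); ey = (-0.4763,0.8793)
P = B + 1.35·ex + -3.08·ey = (4.4811,-2.8787)

4.48 -2.88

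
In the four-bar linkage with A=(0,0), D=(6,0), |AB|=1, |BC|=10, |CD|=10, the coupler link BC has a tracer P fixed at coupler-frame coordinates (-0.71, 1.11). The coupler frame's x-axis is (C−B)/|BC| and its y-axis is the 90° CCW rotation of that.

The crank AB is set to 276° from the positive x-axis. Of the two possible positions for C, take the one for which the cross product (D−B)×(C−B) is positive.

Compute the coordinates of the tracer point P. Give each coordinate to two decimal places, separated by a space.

-1.09 -1.55

A=(0,0), D=(6.00,0)
B = A + 1.00·(cos276°, sin276°) = (0.1045, -0.9945)
|BD| = 5.9788
circle(B,10.00) ∩ circle(D,10.00): a=2.9894, h=9.5427
  candidates: C₊=(1.4649,8.9125) cross=57.054; C₋=(4.6396,-9.9070) cross=-57.054
  mode + wants cross > 0 → take C=(1.4649,8.9125) (cross=57.054)
ex = (C−B)/|BC| = (0.1360,0.9907); ey = (-0.9907,0.1360)
P = B + -0.71·ex + 1.11·ey = (-1.0917,-1.5469)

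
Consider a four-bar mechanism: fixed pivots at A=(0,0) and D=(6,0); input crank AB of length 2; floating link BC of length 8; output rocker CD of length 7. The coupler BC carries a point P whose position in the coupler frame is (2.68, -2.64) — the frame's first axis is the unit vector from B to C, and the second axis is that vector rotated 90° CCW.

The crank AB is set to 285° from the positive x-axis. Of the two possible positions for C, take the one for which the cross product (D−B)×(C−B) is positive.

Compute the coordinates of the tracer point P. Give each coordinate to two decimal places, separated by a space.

A=(0,0), D=(6.00,0)
B = A + 2.00·(cos285°, sin285°) = (0.5176, -1.9319)
|BD| = 5.8128
circle(B,8.00) ∩ circle(D,7.00): a=4.1966, h=6.8109
  candidates: C₊=(2.2122,5.8866) cross=39.590; C₋=(6.7393,-6.9608) cross=-39.590
  mode + wants cross > 0 → take C=(2.2122,5.8866) (cross=39.590)
ex = (C−B)/|BC| = (0.2118,0.9773); ey = (-0.9773,0.2118)
P = B + 2.68·ex + -2.64·ey = (3.6654,0.1281)

3.67 0.13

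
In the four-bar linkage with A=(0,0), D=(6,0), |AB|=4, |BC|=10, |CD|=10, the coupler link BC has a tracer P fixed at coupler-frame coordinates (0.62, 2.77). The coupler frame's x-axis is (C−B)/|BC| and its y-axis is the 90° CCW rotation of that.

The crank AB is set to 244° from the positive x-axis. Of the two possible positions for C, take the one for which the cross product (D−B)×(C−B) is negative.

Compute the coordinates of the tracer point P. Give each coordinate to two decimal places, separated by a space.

0.50 -1.86

A=(0,0), D=(6.00,0)
B = A + 4.00·(cos244°, sin244°) = (-1.7535, -3.5952)
|BD| = 8.5465
circle(B,10.00) ∩ circle(D,10.00): a=4.2732, h=9.0410
  candidates: C₊=(-1.6800,6.4046) cross=77.268; C₋=(5.9265,-9.9997) cross=-77.268
  mode - wants cross < 0 → take C=(5.9265,-9.9997) (cross=-77.268)
ex = (C−B)/|BC| = (0.7680,-0.6405); ey = (0.6405,0.7680)
P = B + 0.62·ex + 2.77·ey = (0.4967,-1.8649)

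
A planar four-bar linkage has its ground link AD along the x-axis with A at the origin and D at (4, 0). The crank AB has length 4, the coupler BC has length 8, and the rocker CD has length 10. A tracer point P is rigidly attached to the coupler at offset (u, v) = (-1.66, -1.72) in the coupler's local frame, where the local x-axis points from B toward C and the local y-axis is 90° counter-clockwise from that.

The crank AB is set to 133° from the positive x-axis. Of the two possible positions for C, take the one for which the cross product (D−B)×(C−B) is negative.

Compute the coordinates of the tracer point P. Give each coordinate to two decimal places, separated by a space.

A=(0,0), D=(4.00,0)
B = A + 4.00·(cos133°, sin133°) = (-2.7280, 2.9254)
|BD| = 7.3365
circle(B,8.00) ∩ circle(D,10.00): a=1.2147, h=7.9072
  candidates: C₊=(1.5390,9.6924) cross=58.011; C₋=(-4.7670,-4.8104) cross=-58.011
  mode - wants cross < 0 → take C=(-4.7670,-4.8104) (cross=-58.011)
ex = (C−B)/|BC| = (-0.2549,-0.9670); ey = (0.9670,-0.2549)
P = B + -1.66·ex + -1.72·ey = (-3.9681,4.9690)

-3.97 4.97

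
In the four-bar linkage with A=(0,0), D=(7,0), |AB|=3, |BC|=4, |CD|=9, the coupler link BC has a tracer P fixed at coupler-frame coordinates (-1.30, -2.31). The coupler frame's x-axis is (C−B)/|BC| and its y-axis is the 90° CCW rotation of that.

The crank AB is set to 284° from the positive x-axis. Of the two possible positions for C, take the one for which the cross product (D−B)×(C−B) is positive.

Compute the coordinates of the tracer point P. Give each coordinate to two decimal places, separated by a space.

A=(0,0), D=(7.00,0)
B = A + 3.00·(cos284°, sin284°) = (0.7258, -2.9109)
|BD| = 6.9166
circle(B,4.00) ∩ circle(D,9.00): a=-1.2405, h=3.8028
  candidates: C₊=(-2.0000,0.0166) cross=26.302; C₋=(1.2008,-6.8826) cross=-26.302
  mode + wants cross > 0 → take C=(-2.0000,0.0166) (cross=26.302)
ex = (C−B)/|BC| = (-0.6814,0.7319); ey = (-0.7319,-0.6814)
P = B + -1.30·ex + -2.31·ey = (3.3023,-2.2882)

3.30 -2.29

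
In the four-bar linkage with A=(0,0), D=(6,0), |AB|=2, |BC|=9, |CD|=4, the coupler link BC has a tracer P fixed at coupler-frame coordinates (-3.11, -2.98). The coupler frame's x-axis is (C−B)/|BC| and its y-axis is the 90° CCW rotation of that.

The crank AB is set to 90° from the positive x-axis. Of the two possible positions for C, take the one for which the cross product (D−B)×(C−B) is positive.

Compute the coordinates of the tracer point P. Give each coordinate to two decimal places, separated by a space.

-2.88 -1.20

A=(0,0), D=(6.00,0)
B = A + 2.00·(cos90°, sin90°) = (0.0000, 2.0000)
|BD| = 6.3246
circle(B,9.00) ∩ circle(D,4.00): a=8.3010, h=3.4776
  candidates: C₊=(8.9747,2.6741) cross=21.994; C₋=(6.7753,-3.9241) cross=-21.994
  mode + wants cross > 0 → take C=(8.9747,2.6741) (cross=21.994)
ex = (C−B)/|BC| = (0.9972,0.0749); ey = (-0.0749,0.9972)
P = B + -3.11·ex + -2.98·ey = (-2.8780,-1.2046)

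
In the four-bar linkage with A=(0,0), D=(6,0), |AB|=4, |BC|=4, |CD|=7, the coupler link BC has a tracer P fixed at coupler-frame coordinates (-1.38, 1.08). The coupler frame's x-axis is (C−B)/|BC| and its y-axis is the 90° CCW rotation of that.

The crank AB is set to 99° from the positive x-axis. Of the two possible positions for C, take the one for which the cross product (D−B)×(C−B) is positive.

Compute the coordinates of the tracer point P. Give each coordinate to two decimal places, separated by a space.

-2.37 4.08

A=(0,0), D=(6.00,0)
B = A + 4.00·(cos99°, sin99°) = (-0.6257, 3.9508)
|BD| = 7.7142
circle(B,4.00) ∩ circle(D,7.00): a=1.7182, h=3.6122
  candidates: C₊=(2.7000,6.1733) cross=27.865; C₋=(-0.9999,-0.0317) cross=-27.865
  mode + wants cross > 0 → take C=(2.7000,6.1733) (cross=27.865)
ex = (C−B)/|BC| = (0.8314,0.5556); ey = (-0.5556,0.8314)
P = B + -1.38·ex + 1.08·ey = (-2.3732,4.0819)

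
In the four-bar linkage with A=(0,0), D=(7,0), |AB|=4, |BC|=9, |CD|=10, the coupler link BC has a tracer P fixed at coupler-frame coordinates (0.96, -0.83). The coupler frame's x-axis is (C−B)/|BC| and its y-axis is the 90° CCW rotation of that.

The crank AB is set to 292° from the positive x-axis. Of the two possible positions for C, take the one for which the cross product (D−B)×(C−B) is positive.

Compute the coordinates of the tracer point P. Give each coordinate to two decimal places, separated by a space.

A=(0,0), D=(7.00,0)
B = A + 4.00·(cos292°, sin292°) = (1.4984, -3.7087)
|BD| = 6.6349
circle(B,9.00) ∩ circle(D,10.00): a=1.8856, h=8.8002
  candidates: C₊=(-1.8571,4.6423) cross=58.389; C₋=(7.9811,-9.9518) cross=-58.389
  mode + wants cross > 0 → take C=(-1.8571,4.6423) (cross=58.389)
ex = (C−B)/|BC| = (-0.3728,0.9279); ey = (-0.9279,-0.3728)
P = B + 0.96·ex + -0.83·ey = (1.9107,-2.5085)

1.91 -2.51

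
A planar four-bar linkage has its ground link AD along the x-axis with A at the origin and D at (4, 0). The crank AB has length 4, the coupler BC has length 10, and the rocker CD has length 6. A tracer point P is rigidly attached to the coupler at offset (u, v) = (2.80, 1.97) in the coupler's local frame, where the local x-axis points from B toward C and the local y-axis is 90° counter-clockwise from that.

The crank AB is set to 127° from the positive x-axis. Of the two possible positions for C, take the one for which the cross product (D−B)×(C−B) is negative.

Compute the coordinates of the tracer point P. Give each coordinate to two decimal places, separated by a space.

A=(0,0), D=(4.00,0)
B = A + 4.00·(cos127°, sin127°) = (-2.4073, 3.1945)
|BD| = 7.1595
circle(B,10.00) ∩ circle(D,6.00): a=8.0493, h=5.9336
  candidates: C₊=(7.4439,4.9132) cross=42.482; C₋=(2.1488,-5.7073) cross=-42.482
  mode - wants cross < 0 → take C=(2.1488,-5.7073) (cross=-42.482)
ex = (C−B)/|BC| = (0.4556,-0.8902); ey = (0.8902,0.4556)
P = B + 2.80·ex + 1.97·ey = (0.6221,1.5996)

0.62 1.60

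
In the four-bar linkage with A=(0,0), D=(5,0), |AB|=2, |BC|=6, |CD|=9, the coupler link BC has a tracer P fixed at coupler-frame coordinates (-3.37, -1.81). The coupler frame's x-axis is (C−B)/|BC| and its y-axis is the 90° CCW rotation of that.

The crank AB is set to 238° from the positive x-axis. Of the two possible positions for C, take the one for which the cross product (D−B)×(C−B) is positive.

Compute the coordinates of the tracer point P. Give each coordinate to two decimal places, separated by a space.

1.78 -4.26

A=(0,0), D=(5.00,0)
B = A + 2.00·(cos238°, sin238°) = (-1.0598, -1.6961)
|BD| = 6.2927
circle(B,6.00) ∩ circle(D,9.00): a=-0.4292, h=5.9846
  candidates: C₊=(-3.0862,3.9514) cross=37.660; C₋=(0.1399,-7.5749) cross=-37.660
  mode + wants cross > 0 → take C=(-3.0862,3.9514) (cross=37.660)
ex = (C−B)/|BC| = (-0.3377,0.9412); ey = (-0.9412,-0.3377)
P = B + -3.37·ex + -1.81·ey = (1.7820,-4.2568)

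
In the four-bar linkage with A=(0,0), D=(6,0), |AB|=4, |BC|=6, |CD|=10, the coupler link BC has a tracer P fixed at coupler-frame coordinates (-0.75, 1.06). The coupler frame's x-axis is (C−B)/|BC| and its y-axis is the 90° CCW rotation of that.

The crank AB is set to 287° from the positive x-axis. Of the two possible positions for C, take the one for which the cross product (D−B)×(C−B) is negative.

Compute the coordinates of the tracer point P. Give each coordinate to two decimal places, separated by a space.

1.95 -2.79

A=(0,0), D=(6.00,0)
B = A + 4.00·(cos287°, sin287°) = (1.1695, -3.8252)
|BD| = 6.1617
circle(B,6.00) ∩ circle(D,10.00): a=-2.1126, h=5.6158
  candidates: C₊=(-3.9730,-0.7342) cross=34.603; C₋=(2.9996,-9.5393) cross=-34.603
  mode - wants cross < 0 → take C=(2.9996,-9.5393) (cross=-34.603)
ex = (C−B)/|BC| = (0.3050,-0.9523); ey = (0.9523,0.3050)
P = B + -0.75·ex + 1.06·ey = (1.9502,-2.7876)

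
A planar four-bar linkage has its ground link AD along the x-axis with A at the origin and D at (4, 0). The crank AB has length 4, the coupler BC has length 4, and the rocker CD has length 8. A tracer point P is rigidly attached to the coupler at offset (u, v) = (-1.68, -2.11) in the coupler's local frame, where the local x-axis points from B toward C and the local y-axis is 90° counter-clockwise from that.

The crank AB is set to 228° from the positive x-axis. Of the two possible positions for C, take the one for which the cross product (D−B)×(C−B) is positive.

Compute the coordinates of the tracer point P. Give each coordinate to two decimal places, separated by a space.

A=(0,0), D=(4.00,0)
B = A + 4.00·(cos228°, sin228°) = (-2.6765, -2.9726)
|BD| = 7.3084
circle(B,4.00) ∩ circle(D,8.00): a=0.3703, h=3.9828
  candidates: C₊=(-3.9582,0.8165) cross=29.108; C₋=(-0.7183,-6.4605) cross=-29.108
  mode + wants cross > 0 → take C=(-3.9582,0.8165) (cross=29.108)
ex = (C−B)/|BC| = (-0.3204,0.9473); ey = (-0.9473,-0.3204)
P = B + -1.68·ex + -2.11·ey = (-0.1395,-3.8879)

-0.14 -3.89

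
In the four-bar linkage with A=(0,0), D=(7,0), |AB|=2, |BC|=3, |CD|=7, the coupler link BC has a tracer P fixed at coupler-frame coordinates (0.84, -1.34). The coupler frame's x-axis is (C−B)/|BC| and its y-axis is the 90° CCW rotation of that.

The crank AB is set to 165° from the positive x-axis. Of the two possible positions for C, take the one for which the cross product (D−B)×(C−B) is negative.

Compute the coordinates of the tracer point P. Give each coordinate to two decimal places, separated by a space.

-2.29 -1.02

A=(0,0), D=(7.00,0)
B = A + 2.00·(cos165°, sin165°) = (-1.9319, 0.5176)
|BD| = 8.9468
circle(B,3.00) ∩ circle(D,7.00): a=2.2380, h=1.9978
  candidates: C₊=(0.4180,2.3827) cross=17.874; C₋=(0.1868,-1.6063) cross=-17.874
  mode - wants cross < 0 → take C=(0.1868,-1.6063) (cross=-17.874)
ex = (C−B)/|BC| = (0.7062,-0.7080); ey = (0.7080,0.7062)
P = B + 0.84·ex + -1.34·ey = (-2.2873,-1.0234)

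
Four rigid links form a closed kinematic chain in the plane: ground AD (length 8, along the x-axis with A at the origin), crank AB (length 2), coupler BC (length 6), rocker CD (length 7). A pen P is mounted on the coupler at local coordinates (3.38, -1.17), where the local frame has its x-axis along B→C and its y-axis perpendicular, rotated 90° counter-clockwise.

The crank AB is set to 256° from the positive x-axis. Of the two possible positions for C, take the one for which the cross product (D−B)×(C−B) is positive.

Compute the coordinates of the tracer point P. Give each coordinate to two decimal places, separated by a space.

A=(0,0), D=(8.00,0)
B = A + 2.00·(cos256°, sin256°) = (-0.4838, -1.9406)
|BD| = 8.7030
circle(B,6.00) ∩ circle(D,7.00): a=3.6046, h=4.7965
  candidates: C₊=(1.9605,3.5389) cross=41.744; C₋=(4.0995,-5.8126) cross=-41.744
  mode + wants cross > 0 → take C=(1.9605,3.5389) (cross=41.744)
ex = (C−B)/|BC| = (0.4074,0.9133); ey = (-0.9133,0.4074)
P = B + 3.38·ex + -1.17·ey = (1.9616,0.6696)

1.96 0.67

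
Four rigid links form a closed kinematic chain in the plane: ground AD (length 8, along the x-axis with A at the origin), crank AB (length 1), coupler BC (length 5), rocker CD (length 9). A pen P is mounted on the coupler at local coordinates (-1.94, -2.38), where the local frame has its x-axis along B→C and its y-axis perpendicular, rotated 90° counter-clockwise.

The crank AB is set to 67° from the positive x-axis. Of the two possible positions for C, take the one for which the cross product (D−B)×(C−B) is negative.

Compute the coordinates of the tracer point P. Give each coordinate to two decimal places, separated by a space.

A=(0,0), D=(8.00,0)
B = A + 1.00·(cos67°, sin67°) = (0.3907, 0.9205)
|BD| = 7.6647
circle(B,5.00) ∩ circle(D,9.00): a=0.1793, h=4.9968
  candidates: C₊=(1.1688,5.8596) cross=38.299; C₋=(-0.0314,-4.0616) cross=-38.299
  mode - wants cross < 0 → take C=(-0.0314,-4.0616) (cross=-38.299)
ex = (C−B)/|BC| = (-0.0844,-0.9964); ey = (0.9964,-0.0844)
P = B + -1.94·ex + -2.38·ey = (-1.8170,3.0545)

-1.82 3.05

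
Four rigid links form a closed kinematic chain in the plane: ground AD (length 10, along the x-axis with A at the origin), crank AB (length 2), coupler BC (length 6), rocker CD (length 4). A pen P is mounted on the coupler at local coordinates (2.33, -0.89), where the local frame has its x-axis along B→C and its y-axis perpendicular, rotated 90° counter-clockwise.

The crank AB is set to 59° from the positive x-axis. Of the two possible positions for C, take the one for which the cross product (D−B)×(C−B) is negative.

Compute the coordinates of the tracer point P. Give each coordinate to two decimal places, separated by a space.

A=(0,0), D=(10.00,0)
B = A + 2.00·(cos59°, sin59°) = (1.0301, 1.7143)
|BD| = 9.1323
circle(B,6.00) ∩ circle(D,4.00): a=5.6612, h=1.9878
  candidates: C₊=(6.9637,2.6041) cross=18.153; C₋=(6.2174,-1.3008) cross=-18.153
  mode - wants cross < 0 → take C=(6.2174,-1.3008) (cross=-18.153)
ex = (C−B)/|BC| = (0.8646,-0.5025); ey = (0.5025,0.8646)
P = B + 2.33·ex + -0.89·ey = (2.5972,-0.2260)

2.60 -0.23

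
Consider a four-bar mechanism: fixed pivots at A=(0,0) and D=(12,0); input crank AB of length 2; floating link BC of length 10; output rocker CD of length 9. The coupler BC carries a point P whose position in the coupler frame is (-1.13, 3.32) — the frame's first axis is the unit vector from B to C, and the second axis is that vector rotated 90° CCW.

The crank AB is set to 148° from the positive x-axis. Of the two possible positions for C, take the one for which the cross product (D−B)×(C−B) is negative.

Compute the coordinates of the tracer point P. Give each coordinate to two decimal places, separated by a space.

-0.13 4.20

A=(0,0), D=(12.00,0)
B = A + 2.00·(cos148°, sin148°) = (-1.6961, 1.0598)
|BD| = 13.7370
circle(B,10.00) ∩ circle(D,9.00): a=7.5601, h=6.5456
  candidates: C₊=(6.3465,7.0027) cross=89.917; C₋=(5.3364,-6.0495) cross=-89.917
  mode - wants cross < 0 → take C=(5.3364,-6.0495) (cross=-89.917)
ex = (C−B)/|BC| = (0.7033,-0.7109); ey = (0.7109,0.7033)
P = B + -1.13·ex + 3.32·ey = (-0.1305,4.1980)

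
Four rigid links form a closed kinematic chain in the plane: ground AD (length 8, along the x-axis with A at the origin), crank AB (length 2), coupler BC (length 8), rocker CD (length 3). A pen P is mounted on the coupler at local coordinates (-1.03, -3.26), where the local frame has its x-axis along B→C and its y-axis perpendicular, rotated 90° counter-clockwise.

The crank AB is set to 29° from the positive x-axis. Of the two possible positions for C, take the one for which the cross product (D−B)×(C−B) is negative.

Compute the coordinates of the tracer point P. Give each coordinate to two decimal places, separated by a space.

-0.73 -1.38

A=(0,0), D=(8.00,0)
B = A + 2.00·(cos29°, sin29°) = (1.7492, 0.9696)
|BD| = 6.3255
circle(B,8.00) ∩ circle(D,3.00): a=7.5102, h=2.7562
  candidates: C₊=(9.5932,2.5420) cross=17.434; C₋=(8.7482,-2.9052) cross=-17.434
  mode - wants cross < 0 → take C=(8.7482,-2.9052) (cross=-17.434)
ex = (C−B)/|BC| = (0.8749,-0.4844); ey = (0.4844,0.8749)
P = B + -1.03·ex + -3.26·ey = (-0.7309,-1.3836)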